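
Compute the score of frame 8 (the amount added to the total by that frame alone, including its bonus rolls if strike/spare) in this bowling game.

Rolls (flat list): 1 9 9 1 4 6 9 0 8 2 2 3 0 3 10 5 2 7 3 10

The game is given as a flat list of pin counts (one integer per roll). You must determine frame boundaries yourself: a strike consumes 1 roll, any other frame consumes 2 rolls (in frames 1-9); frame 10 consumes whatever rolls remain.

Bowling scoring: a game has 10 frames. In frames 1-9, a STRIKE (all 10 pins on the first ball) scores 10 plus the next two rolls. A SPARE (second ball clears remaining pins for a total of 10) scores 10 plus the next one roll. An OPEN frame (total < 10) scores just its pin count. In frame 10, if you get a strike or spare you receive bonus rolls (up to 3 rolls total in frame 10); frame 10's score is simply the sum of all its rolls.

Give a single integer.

Answer: 17

Derivation:
Frame 1: SPARE (1+9=10). 10 + next roll (9) = 19. Cumulative: 19
Frame 2: SPARE (9+1=10). 10 + next roll (4) = 14. Cumulative: 33
Frame 3: SPARE (4+6=10). 10 + next roll (9) = 19. Cumulative: 52
Frame 4: OPEN (9+0=9). Cumulative: 61
Frame 5: SPARE (8+2=10). 10 + next roll (2) = 12. Cumulative: 73
Frame 6: OPEN (2+3=5). Cumulative: 78
Frame 7: OPEN (0+3=3). Cumulative: 81
Frame 8: STRIKE. 10 + next two rolls (5+2) = 17. Cumulative: 98
Frame 9: OPEN (5+2=7). Cumulative: 105
Frame 10: SPARE. Sum of all frame-10 rolls (7+3+10) = 20. Cumulative: 125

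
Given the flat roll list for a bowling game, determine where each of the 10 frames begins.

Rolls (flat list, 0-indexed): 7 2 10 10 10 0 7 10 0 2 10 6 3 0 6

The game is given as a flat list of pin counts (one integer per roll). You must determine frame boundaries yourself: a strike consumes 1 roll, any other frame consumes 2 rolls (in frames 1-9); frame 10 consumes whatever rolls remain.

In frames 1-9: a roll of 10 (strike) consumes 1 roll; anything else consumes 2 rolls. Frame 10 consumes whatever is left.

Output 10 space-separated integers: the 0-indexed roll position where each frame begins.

Answer: 0 2 3 4 5 7 8 10 11 13

Derivation:
Frame 1 starts at roll index 0: rolls=7,2 (sum=9), consumes 2 rolls
Frame 2 starts at roll index 2: roll=10 (strike), consumes 1 roll
Frame 3 starts at roll index 3: roll=10 (strike), consumes 1 roll
Frame 4 starts at roll index 4: roll=10 (strike), consumes 1 roll
Frame 5 starts at roll index 5: rolls=0,7 (sum=7), consumes 2 rolls
Frame 6 starts at roll index 7: roll=10 (strike), consumes 1 roll
Frame 7 starts at roll index 8: rolls=0,2 (sum=2), consumes 2 rolls
Frame 8 starts at roll index 10: roll=10 (strike), consumes 1 roll
Frame 9 starts at roll index 11: rolls=6,3 (sum=9), consumes 2 rolls
Frame 10 starts at roll index 13: 2 remaining rolls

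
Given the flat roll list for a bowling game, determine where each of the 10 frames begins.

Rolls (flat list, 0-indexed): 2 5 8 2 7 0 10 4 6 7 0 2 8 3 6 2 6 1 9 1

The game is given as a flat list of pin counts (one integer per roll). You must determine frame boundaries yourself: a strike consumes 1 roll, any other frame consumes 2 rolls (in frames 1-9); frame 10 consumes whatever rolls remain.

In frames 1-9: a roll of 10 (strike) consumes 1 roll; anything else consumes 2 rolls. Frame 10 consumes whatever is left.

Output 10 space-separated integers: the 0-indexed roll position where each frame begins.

Frame 1 starts at roll index 0: rolls=2,5 (sum=7), consumes 2 rolls
Frame 2 starts at roll index 2: rolls=8,2 (sum=10), consumes 2 rolls
Frame 3 starts at roll index 4: rolls=7,0 (sum=7), consumes 2 rolls
Frame 4 starts at roll index 6: roll=10 (strike), consumes 1 roll
Frame 5 starts at roll index 7: rolls=4,6 (sum=10), consumes 2 rolls
Frame 6 starts at roll index 9: rolls=7,0 (sum=7), consumes 2 rolls
Frame 7 starts at roll index 11: rolls=2,8 (sum=10), consumes 2 rolls
Frame 8 starts at roll index 13: rolls=3,6 (sum=9), consumes 2 rolls
Frame 9 starts at roll index 15: rolls=2,6 (sum=8), consumes 2 rolls
Frame 10 starts at roll index 17: 3 remaining rolls

Answer: 0 2 4 6 7 9 11 13 15 17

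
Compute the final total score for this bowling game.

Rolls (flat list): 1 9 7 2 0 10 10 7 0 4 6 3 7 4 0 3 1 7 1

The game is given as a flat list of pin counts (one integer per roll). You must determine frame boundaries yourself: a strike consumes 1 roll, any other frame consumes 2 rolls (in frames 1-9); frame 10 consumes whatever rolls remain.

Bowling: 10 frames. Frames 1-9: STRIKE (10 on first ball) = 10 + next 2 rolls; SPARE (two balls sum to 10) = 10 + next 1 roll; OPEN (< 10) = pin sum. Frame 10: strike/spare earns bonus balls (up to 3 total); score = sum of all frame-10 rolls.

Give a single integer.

Answer: 113

Derivation:
Frame 1: SPARE (1+9=10). 10 + next roll (7) = 17. Cumulative: 17
Frame 2: OPEN (7+2=9). Cumulative: 26
Frame 3: SPARE (0+10=10). 10 + next roll (10) = 20. Cumulative: 46
Frame 4: STRIKE. 10 + next two rolls (7+0) = 17. Cumulative: 63
Frame 5: OPEN (7+0=7). Cumulative: 70
Frame 6: SPARE (4+6=10). 10 + next roll (3) = 13. Cumulative: 83
Frame 7: SPARE (3+7=10). 10 + next roll (4) = 14. Cumulative: 97
Frame 8: OPEN (4+0=4). Cumulative: 101
Frame 9: OPEN (3+1=4). Cumulative: 105
Frame 10: OPEN. Sum of all frame-10 rolls (7+1) = 8. Cumulative: 113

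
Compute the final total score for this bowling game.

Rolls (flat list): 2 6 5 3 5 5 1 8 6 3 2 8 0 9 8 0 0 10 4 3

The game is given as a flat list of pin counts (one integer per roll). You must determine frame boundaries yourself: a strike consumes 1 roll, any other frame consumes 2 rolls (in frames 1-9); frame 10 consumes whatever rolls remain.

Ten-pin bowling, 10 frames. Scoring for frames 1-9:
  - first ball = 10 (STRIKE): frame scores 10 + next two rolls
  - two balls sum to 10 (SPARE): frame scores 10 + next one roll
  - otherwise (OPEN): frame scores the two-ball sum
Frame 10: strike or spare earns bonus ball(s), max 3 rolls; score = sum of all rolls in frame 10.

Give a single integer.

Frame 1: OPEN (2+6=8). Cumulative: 8
Frame 2: OPEN (5+3=8). Cumulative: 16
Frame 3: SPARE (5+5=10). 10 + next roll (1) = 11. Cumulative: 27
Frame 4: OPEN (1+8=9). Cumulative: 36
Frame 5: OPEN (6+3=9). Cumulative: 45
Frame 6: SPARE (2+8=10). 10 + next roll (0) = 10. Cumulative: 55
Frame 7: OPEN (0+9=9). Cumulative: 64
Frame 8: OPEN (8+0=8). Cumulative: 72
Frame 9: SPARE (0+10=10). 10 + next roll (4) = 14. Cumulative: 86
Frame 10: OPEN. Sum of all frame-10 rolls (4+3) = 7. Cumulative: 93

Answer: 93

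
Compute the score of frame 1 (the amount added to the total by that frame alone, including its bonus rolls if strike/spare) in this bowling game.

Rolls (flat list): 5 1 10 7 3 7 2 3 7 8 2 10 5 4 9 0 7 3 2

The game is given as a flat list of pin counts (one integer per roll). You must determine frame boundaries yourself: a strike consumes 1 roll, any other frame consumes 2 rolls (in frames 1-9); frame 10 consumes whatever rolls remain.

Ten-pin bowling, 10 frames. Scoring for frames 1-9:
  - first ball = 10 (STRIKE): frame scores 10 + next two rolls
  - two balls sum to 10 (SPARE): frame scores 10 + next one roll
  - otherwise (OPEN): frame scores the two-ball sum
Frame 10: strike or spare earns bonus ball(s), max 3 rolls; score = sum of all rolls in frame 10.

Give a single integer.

Answer: 6

Derivation:
Frame 1: OPEN (5+1=6). Cumulative: 6
Frame 2: STRIKE. 10 + next two rolls (7+3) = 20. Cumulative: 26
Frame 3: SPARE (7+3=10). 10 + next roll (7) = 17. Cumulative: 43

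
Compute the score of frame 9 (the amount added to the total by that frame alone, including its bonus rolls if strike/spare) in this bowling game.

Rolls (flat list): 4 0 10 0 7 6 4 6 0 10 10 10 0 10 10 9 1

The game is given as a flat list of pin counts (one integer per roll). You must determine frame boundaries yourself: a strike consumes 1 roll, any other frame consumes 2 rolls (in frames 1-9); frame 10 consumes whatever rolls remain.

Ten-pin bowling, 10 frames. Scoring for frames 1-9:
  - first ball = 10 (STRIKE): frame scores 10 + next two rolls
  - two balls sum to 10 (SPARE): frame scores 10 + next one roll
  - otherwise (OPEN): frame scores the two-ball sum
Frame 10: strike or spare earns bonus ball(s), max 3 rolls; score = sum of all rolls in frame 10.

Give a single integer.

Answer: 20

Derivation:
Frame 1: OPEN (4+0=4). Cumulative: 4
Frame 2: STRIKE. 10 + next two rolls (0+7) = 17. Cumulative: 21
Frame 3: OPEN (0+7=7). Cumulative: 28
Frame 4: SPARE (6+4=10). 10 + next roll (6) = 16. Cumulative: 44
Frame 5: OPEN (6+0=6). Cumulative: 50
Frame 6: STRIKE. 10 + next two rolls (10+10) = 30. Cumulative: 80
Frame 7: STRIKE. 10 + next two rolls (10+0) = 20. Cumulative: 100
Frame 8: STRIKE. 10 + next two rolls (0+10) = 20. Cumulative: 120
Frame 9: SPARE (0+10=10). 10 + next roll (10) = 20. Cumulative: 140
Frame 10: STRIKE. Sum of all frame-10 rolls (10+9+1) = 20. Cumulative: 160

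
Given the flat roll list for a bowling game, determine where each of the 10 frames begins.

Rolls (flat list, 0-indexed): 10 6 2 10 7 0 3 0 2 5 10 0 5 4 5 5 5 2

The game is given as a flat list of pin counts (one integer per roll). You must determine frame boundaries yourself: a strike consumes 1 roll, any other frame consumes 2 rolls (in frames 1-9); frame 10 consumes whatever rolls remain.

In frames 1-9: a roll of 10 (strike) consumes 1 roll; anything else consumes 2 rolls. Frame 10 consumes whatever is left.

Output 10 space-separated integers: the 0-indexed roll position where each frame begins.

Frame 1 starts at roll index 0: roll=10 (strike), consumes 1 roll
Frame 2 starts at roll index 1: rolls=6,2 (sum=8), consumes 2 rolls
Frame 3 starts at roll index 3: roll=10 (strike), consumes 1 roll
Frame 4 starts at roll index 4: rolls=7,0 (sum=7), consumes 2 rolls
Frame 5 starts at roll index 6: rolls=3,0 (sum=3), consumes 2 rolls
Frame 6 starts at roll index 8: rolls=2,5 (sum=7), consumes 2 rolls
Frame 7 starts at roll index 10: roll=10 (strike), consumes 1 roll
Frame 8 starts at roll index 11: rolls=0,5 (sum=5), consumes 2 rolls
Frame 9 starts at roll index 13: rolls=4,5 (sum=9), consumes 2 rolls
Frame 10 starts at roll index 15: 3 remaining rolls

Answer: 0 1 3 4 6 8 10 11 13 15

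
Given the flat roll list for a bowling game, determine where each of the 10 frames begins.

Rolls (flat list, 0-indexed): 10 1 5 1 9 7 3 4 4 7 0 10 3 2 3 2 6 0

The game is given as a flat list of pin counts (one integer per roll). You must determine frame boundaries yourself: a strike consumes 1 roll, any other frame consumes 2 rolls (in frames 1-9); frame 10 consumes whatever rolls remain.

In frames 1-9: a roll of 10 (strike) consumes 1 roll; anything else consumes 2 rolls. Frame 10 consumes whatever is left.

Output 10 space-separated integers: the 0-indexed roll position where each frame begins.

Frame 1 starts at roll index 0: roll=10 (strike), consumes 1 roll
Frame 2 starts at roll index 1: rolls=1,5 (sum=6), consumes 2 rolls
Frame 3 starts at roll index 3: rolls=1,9 (sum=10), consumes 2 rolls
Frame 4 starts at roll index 5: rolls=7,3 (sum=10), consumes 2 rolls
Frame 5 starts at roll index 7: rolls=4,4 (sum=8), consumes 2 rolls
Frame 6 starts at roll index 9: rolls=7,0 (sum=7), consumes 2 rolls
Frame 7 starts at roll index 11: roll=10 (strike), consumes 1 roll
Frame 8 starts at roll index 12: rolls=3,2 (sum=5), consumes 2 rolls
Frame 9 starts at roll index 14: rolls=3,2 (sum=5), consumes 2 rolls
Frame 10 starts at roll index 16: 2 remaining rolls

Answer: 0 1 3 5 7 9 11 12 14 16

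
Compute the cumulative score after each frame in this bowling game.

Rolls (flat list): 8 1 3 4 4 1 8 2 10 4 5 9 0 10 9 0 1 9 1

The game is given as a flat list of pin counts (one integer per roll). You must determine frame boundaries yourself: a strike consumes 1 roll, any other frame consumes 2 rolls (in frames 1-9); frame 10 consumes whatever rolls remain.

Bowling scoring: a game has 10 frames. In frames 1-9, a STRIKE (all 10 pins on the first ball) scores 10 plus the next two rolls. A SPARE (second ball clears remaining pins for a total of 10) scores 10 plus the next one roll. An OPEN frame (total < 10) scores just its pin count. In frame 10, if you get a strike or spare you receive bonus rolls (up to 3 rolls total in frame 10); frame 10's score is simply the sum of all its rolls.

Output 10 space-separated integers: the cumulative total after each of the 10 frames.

Answer: 9 16 21 41 60 69 78 97 106 117

Derivation:
Frame 1: OPEN (8+1=9). Cumulative: 9
Frame 2: OPEN (3+4=7). Cumulative: 16
Frame 3: OPEN (4+1=5). Cumulative: 21
Frame 4: SPARE (8+2=10). 10 + next roll (10) = 20. Cumulative: 41
Frame 5: STRIKE. 10 + next two rolls (4+5) = 19. Cumulative: 60
Frame 6: OPEN (4+5=9). Cumulative: 69
Frame 7: OPEN (9+0=9). Cumulative: 78
Frame 8: STRIKE. 10 + next two rolls (9+0) = 19. Cumulative: 97
Frame 9: OPEN (9+0=9). Cumulative: 106
Frame 10: SPARE. Sum of all frame-10 rolls (1+9+1) = 11. Cumulative: 117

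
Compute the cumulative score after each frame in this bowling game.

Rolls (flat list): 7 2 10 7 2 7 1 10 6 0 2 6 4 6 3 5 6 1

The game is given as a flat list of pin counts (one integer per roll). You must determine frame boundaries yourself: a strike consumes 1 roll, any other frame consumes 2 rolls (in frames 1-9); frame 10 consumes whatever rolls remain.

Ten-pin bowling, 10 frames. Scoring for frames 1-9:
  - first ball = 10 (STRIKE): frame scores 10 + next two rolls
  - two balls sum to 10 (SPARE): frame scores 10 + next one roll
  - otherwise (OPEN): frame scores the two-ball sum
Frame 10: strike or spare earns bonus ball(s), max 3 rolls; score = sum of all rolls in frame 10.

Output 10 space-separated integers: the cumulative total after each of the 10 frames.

Frame 1: OPEN (7+2=9). Cumulative: 9
Frame 2: STRIKE. 10 + next two rolls (7+2) = 19. Cumulative: 28
Frame 3: OPEN (7+2=9). Cumulative: 37
Frame 4: OPEN (7+1=8). Cumulative: 45
Frame 5: STRIKE. 10 + next two rolls (6+0) = 16. Cumulative: 61
Frame 6: OPEN (6+0=6). Cumulative: 67
Frame 7: OPEN (2+6=8). Cumulative: 75
Frame 8: SPARE (4+6=10). 10 + next roll (3) = 13. Cumulative: 88
Frame 9: OPEN (3+5=8). Cumulative: 96
Frame 10: OPEN. Sum of all frame-10 rolls (6+1) = 7. Cumulative: 103

Answer: 9 28 37 45 61 67 75 88 96 103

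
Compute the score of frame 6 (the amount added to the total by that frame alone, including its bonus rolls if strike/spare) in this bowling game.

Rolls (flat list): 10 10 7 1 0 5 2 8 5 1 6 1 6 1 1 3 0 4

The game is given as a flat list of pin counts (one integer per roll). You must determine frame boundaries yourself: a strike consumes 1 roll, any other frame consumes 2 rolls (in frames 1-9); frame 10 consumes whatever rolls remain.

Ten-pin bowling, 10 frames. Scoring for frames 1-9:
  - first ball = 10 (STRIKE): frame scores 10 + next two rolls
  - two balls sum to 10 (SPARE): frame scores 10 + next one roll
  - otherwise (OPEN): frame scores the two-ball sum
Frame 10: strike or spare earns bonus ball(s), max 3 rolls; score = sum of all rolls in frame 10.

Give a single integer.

Frame 1: STRIKE. 10 + next two rolls (10+7) = 27. Cumulative: 27
Frame 2: STRIKE. 10 + next two rolls (7+1) = 18. Cumulative: 45
Frame 3: OPEN (7+1=8). Cumulative: 53
Frame 4: OPEN (0+5=5). Cumulative: 58
Frame 5: SPARE (2+8=10). 10 + next roll (5) = 15. Cumulative: 73
Frame 6: OPEN (5+1=6). Cumulative: 79
Frame 7: OPEN (6+1=7). Cumulative: 86
Frame 8: OPEN (6+1=7). Cumulative: 93

Answer: 6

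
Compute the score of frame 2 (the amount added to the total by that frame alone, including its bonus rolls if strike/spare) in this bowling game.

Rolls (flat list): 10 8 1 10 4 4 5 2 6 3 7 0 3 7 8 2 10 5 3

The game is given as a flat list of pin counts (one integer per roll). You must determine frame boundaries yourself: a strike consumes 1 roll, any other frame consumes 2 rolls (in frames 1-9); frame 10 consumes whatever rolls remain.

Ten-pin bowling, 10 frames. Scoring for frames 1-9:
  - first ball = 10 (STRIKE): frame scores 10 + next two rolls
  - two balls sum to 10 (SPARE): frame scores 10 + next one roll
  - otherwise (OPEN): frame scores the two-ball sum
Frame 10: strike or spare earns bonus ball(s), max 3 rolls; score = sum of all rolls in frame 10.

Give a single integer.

Answer: 9

Derivation:
Frame 1: STRIKE. 10 + next two rolls (8+1) = 19. Cumulative: 19
Frame 2: OPEN (8+1=9). Cumulative: 28
Frame 3: STRIKE. 10 + next two rolls (4+4) = 18. Cumulative: 46
Frame 4: OPEN (4+4=8). Cumulative: 54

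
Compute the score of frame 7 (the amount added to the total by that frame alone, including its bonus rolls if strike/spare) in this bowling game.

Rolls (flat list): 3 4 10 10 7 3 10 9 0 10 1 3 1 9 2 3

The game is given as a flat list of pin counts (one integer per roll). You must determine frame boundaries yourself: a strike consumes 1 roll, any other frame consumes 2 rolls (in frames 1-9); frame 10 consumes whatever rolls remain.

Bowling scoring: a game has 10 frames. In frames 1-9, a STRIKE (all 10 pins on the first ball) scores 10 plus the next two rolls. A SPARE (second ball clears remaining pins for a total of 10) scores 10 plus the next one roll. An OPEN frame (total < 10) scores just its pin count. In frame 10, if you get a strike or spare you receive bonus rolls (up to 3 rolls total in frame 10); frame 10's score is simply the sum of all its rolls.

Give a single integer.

Answer: 14

Derivation:
Frame 1: OPEN (3+4=7). Cumulative: 7
Frame 2: STRIKE. 10 + next two rolls (10+7) = 27. Cumulative: 34
Frame 3: STRIKE. 10 + next two rolls (7+3) = 20. Cumulative: 54
Frame 4: SPARE (7+3=10). 10 + next roll (10) = 20. Cumulative: 74
Frame 5: STRIKE. 10 + next two rolls (9+0) = 19. Cumulative: 93
Frame 6: OPEN (9+0=9). Cumulative: 102
Frame 7: STRIKE. 10 + next two rolls (1+3) = 14. Cumulative: 116
Frame 8: OPEN (1+3=4). Cumulative: 120
Frame 9: SPARE (1+9=10). 10 + next roll (2) = 12. Cumulative: 132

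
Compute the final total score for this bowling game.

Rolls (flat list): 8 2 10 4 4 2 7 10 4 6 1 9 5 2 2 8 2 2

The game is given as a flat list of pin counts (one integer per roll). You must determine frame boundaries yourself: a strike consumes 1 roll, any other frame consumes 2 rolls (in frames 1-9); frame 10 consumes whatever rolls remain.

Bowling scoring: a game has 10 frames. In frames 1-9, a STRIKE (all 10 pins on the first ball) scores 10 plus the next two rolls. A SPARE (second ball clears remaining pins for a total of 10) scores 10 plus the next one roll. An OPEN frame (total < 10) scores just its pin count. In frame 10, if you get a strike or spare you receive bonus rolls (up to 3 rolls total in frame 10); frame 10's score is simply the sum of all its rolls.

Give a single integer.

Answer: 124

Derivation:
Frame 1: SPARE (8+2=10). 10 + next roll (10) = 20. Cumulative: 20
Frame 2: STRIKE. 10 + next two rolls (4+4) = 18. Cumulative: 38
Frame 3: OPEN (4+4=8). Cumulative: 46
Frame 4: OPEN (2+7=9). Cumulative: 55
Frame 5: STRIKE. 10 + next two rolls (4+6) = 20. Cumulative: 75
Frame 6: SPARE (4+6=10). 10 + next roll (1) = 11. Cumulative: 86
Frame 7: SPARE (1+9=10). 10 + next roll (5) = 15. Cumulative: 101
Frame 8: OPEN (5+2=7). Cumulative: 108
Frame 9: SPARE (2+8=10). 10 + next roll (2) = 12. Cumulative: 120
Frame 10: OPEN. Sum of all frame-10 rolls (2+2) = 4. Cumulative: 124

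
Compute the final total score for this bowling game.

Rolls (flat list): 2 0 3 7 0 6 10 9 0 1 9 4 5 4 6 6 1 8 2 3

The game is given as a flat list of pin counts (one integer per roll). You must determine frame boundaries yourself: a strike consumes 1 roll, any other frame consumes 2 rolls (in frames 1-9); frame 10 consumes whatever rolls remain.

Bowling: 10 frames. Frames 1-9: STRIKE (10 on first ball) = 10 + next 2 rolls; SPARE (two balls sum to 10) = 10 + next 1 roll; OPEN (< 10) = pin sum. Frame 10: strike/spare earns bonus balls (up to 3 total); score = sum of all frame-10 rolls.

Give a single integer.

Answer: 105

Derivation:
Frame 1: OPEN (2+0=2). Cumulative: 2
Frame 2: SPARE (3+7=10). 10 + next roll (0) = 10. Cumulative: 12
Frame 3: OPEN (0+6=6). Cumulative: 18
Frame 4: STRIKE. 10 + next two rolls (9+0) = 19. Cumulative: 37
Frame 5: OPEN (9+0=9). Cumulative: 46
Frame 6: SPARE (1+9=10). 10 + next roll (4) = 14. Cumulative: 60
Frame 7: OPEN (4+5=9). Cumulative: 69
Frame 8: SPARE (4+6=10). 10 + next roll (6) = 16. Cumulative: 85
Frame 9: OPEN (6+1=7). Cumulative: 92
Frame 10: SPARE. Sum of all frame-10 rolls (8+2+3) = 13. Cumulative: 105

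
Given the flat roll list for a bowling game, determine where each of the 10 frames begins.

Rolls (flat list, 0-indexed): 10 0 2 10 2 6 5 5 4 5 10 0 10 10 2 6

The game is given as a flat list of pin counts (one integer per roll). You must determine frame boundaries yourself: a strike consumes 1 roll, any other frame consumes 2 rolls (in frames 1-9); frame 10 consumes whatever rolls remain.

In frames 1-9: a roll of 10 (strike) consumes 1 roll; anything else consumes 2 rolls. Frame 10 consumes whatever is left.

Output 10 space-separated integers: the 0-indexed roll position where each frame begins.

Answer: 0 1 3 4 6 8 10 11 13 14

Derivation:
Frame 1 starts at roll index 0: roll=10 (strike), consumes 1 roll
Frame 2 starts at roll index 1: rolls=0,2 (sum=2), consumes 2 rolls
Frame 3 starts at roll index 3: roll=10 (strike), consumes 1 roll
Frame 4 starts at roll index 4: rolls=2,6 (sum=8), consumes 2 rolls
Frame 5 starts at roll index 6: rolls=5,5 (sum=10), consumes 2 rolls
Frame 6 starts at roll index 8: rolls=4,5 (sum=9), consumes 2 rolls
Frame 7 starts at roll index 10: roll=10 (strike), consumes 1 roll
Frame 8 starts at roll index 11: rolls=0,10 (sum=10), consumes 2 rolls
Frame 9 starts at roll index 13: roll=10 (strike), consumes 1 roll
Frame 10 starts at roll index 14: 2 remaining rolls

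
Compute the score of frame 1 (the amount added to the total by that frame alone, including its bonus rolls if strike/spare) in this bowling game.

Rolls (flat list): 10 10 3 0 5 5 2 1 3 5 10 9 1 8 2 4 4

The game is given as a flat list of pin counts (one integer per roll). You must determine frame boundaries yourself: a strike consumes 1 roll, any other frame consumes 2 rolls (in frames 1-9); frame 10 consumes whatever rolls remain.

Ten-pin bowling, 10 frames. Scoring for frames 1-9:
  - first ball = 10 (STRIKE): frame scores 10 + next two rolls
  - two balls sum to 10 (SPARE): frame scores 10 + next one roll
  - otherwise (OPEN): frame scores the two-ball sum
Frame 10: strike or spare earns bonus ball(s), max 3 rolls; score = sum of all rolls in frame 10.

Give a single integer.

Frame 1: STRIKE. 10 + next two rolls (10+3) = 23. Cumulative: 23
Frame 2: STRIKE. 10 + next two rolls (3+0) = 13. Cumulative: 36
Frame 3: OPEN (3+0=3). Cumulative: 39

Answer: 23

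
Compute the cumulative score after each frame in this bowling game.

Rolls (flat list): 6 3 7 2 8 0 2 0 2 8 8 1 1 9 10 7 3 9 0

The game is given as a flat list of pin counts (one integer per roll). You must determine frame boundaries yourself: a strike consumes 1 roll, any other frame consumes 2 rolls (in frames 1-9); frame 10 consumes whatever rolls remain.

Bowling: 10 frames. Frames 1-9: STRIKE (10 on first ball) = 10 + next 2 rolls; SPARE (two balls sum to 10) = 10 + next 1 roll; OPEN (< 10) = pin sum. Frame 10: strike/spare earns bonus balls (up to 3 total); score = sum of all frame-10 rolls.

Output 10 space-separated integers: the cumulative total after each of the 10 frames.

Frame 1: OPEN (6+3=9). Cumulative: 9
Frame 2: OPEN (7+2=9). Cumulative: 18
Frame 3: OPEN (8+0=8). Cumulative: 26
Frame 4: OPEN (2+0=2). Cumulative: 28
Frame 5: SPARE (2+8=10). 10 + next roll (8) = 18. Cumulative: 46
Frame 6: OPEN (8+1=9). Cumulative: 55
Frame 7: SPARE (1+9=10). 10 + next roll (10) = 20. Cumulative: 75
Frame 8: STRIKE. 10 + next two rolls (7+3) = 20. Cumulative: 95
Frame 9: SPARE (7+3=10). 10 + next roll (9) = 19. Cumulative: 114
Frame 10: OPEN. Sum of all frame-10 rolls (9+0) = 9. Cumulative: 123

Answer: 9 18 26 28 46 55 75 95 114 123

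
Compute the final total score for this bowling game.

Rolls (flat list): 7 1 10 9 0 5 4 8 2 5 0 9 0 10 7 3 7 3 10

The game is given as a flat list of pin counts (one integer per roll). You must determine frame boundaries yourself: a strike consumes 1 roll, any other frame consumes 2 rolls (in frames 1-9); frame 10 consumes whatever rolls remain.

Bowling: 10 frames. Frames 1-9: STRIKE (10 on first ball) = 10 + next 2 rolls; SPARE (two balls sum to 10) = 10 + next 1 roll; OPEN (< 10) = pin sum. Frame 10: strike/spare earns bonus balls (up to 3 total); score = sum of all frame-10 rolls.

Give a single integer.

Frame 1: OPEN (7+1=8). Cumulative: 8
Frame 2: STRIKE. 10 + next two rolls (9+0) = 19. Cumulative: 27
Frame 3: OPEN (9+0=9). Cumulative: 36
Frame 4: OPEN (5+4=9). Cumulative: 45
Frame 5: SPARE (8+2=10). 10 + next roll (5) = 15. Cumulative: 60
Frame 6: OPEN (5+0=5). Cumulative: 65
Frame 7: OPEN (9+0=9). Cumulative: 74
Frame 8: STRIKE. 10 + next two rolls (7+3) = 20. Cumulative: 94
Frame 9: SPARE (7+3=10). 10 + next roll (7) = 17. Cumulative: 111
Frame 10: SPARE. Sum of all frame-10 rolls (7+3+10) = 20. Cumulative: 131

Answer: 131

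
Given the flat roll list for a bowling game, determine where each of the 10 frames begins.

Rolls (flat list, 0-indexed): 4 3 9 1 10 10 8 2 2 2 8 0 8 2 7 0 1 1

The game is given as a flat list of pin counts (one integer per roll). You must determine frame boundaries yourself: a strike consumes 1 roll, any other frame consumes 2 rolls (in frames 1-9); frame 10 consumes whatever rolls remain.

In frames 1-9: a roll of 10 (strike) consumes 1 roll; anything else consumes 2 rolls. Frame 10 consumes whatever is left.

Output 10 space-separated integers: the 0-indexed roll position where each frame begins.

Answer: 0 2 4 5 6 8 10 12 14 16

Derivation:
Frame 1 starts at roll index 0: rolls=4,3 (sum=7), consumes 2 rolls
Frame 2 starts at roll index 2: rolls=9,1 (sum=10), consumes 2 rolls
Frame 3 starts at roll index 4: roll=10 (strike), consumes 1 roll
Frame 4 starts at roll index 5: roll=10 (strike), consumes 1 roll
Frame 5 starts at roll index 6: rolls=8,2 (sum=10), consumes 2 rolls
Frame 6 starts at roll index 8: rolls=2,2 (sum=4), consumes 2 rolls
Frame 7 starts at roll index 10: rolls=8,0 (sum=8), consumes 2 rolls
Frame 8 starts at roll index 12: rolls=8,2 (sum=10), consumes 2 rolls
Frame 9 starts at roll index 14: rolls=7,0 (sum=7), consumes 2 rolls
Frame 10 starts at roll index 16: 2 remaining rolls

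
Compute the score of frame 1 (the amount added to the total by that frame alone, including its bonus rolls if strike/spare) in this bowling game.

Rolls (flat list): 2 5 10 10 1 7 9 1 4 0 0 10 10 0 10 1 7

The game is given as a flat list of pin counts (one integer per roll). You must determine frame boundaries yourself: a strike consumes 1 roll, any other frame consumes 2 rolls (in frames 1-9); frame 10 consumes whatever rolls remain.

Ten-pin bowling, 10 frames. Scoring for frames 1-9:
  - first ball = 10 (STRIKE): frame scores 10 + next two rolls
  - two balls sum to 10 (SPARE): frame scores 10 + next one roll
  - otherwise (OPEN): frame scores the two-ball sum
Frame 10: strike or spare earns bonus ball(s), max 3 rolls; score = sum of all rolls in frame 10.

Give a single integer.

Answer: 7

Derivation:
Frame 1: OPEN (2+5=7). Cumulative: 7
Frame 2: STRIKE. 10 + next two rolls (10+1) = 21. Cumulative: 28
Frame 3: STRIKE. 10 + next two rolls (1+7) = 18. Cumulative: 46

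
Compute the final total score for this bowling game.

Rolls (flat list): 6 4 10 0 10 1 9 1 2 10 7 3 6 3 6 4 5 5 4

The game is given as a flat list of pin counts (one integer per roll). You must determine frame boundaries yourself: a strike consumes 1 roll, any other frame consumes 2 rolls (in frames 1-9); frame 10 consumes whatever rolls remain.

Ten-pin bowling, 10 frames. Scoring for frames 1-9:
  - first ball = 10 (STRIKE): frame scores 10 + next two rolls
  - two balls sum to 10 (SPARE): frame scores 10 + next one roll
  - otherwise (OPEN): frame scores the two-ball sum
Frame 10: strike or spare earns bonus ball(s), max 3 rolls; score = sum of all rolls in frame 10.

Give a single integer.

Frame 1: SPARE (6+4=10). 10 + next roll (10) = 20. Cumulative: 20
Frame 2: STRIKE. 10 + next two rolls (0+10) = 20. Cumulative: 40
Frame 3: SPARE (0+10=10). 10 + next roll (1) = 11. Cumulative: 51
Frame 4: SPARE (1+9=10). 10 + next roll (1) = 11. Cumulative: 62
Frame 5: OPEN (1+2=3). Cumulative: 65
Frame 6: STRIKE. 10 + next two rolls (7+3) = 20. Cumulative: 85
Frame 7: SPARE (7+3=10). 10 + next roll (6) = 16. Cumulative: 101
Frame 8: OPEN (6+3=9). Cumulative: 110
Frame 9: SPARE (6+4=10). 10 + next roll (5) = 15. Cumulative: 125
Frame 10: SPARE. Sum of all frame-10 rolls (5+5+4) = 14. Cumulative: 139

Answer: 139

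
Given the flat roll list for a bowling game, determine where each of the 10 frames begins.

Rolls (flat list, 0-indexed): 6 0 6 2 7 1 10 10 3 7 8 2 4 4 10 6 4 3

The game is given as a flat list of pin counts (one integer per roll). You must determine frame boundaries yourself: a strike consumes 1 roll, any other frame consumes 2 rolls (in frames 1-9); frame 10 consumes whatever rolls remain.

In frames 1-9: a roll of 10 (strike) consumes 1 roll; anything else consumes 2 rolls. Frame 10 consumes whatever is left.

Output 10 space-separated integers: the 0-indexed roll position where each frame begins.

Frame 1 starts at roll index 0: rolls=6,0 (sum=6), consumes 2 rolls
Frame 2 starts at roll index 2: rolls=6,2 (sum=8), consumes 2 rolls
Frame 3 starts at roll index 4: rolls=7,1 (sum=8), consumes 2 rolls
Frame 4 starts at roll index 6: roll=10 (strike), consumes 1 roll
Frame 5 starts at roll index 7: roll=10 (strike), consumes 1 roll
Frame 6 starts at roll index 8: rolls=3,7 (sum=10), consumes 2 rolls
Frame 7 starts at roll index 10: rolls=8,2 (sum=10), consumes 2 rolls
Frame 8 starts at roll index 12: rolls=4,4 (sum=8), consumes 2 rolls
Frame 9 starts at roll index 14: roll=10 (strike), consumes 1 roll
Frame 10 starts at roll index 15: 3 remaining rolls

Answer: 0 2 4 6 7 8 10 12 14 15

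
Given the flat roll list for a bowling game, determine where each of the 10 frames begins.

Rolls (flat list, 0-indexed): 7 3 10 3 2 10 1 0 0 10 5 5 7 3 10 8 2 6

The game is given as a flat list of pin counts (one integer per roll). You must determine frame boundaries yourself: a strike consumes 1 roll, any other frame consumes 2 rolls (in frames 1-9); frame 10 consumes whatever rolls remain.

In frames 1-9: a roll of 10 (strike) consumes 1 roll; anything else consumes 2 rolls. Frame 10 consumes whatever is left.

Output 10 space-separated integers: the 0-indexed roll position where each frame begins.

Answer: 0 2 3 5 6 8 10 12 14 15

Derivation:
Frame 1 starts at roll index 0: rolls=7,3 (sum=10), consumes 2 rolls
Frame 2 starts at roll index 2: roll=10 (strike), consumes 1 roll
Frame 3 starts at roll index 3: rolls=3,2 (sum=5), consumes 2 rolls
Frame 4 starts at roll index 5: roll=10 (strike), consumes 1 roll
Frame 5 starts at roll index 6: rolls=1,0 (sum=1), consumes 2 rolls
Frame 6 starts at roll index 8: rolls=0,10 (sum=10), consumes 2 rolls
Frame 7 starts at roll index 10: rolls=5,5 (sum=10), consumes 2 rolls
Frame 8 starts at roll index 12: rolls=7,3 (sum=10), consumes 2 rolls
Frame 9 starts at roll index 14: roll=10 (strike), consumes 1 roll
Frame 10 starts at roll index 15: 3 remaining rolls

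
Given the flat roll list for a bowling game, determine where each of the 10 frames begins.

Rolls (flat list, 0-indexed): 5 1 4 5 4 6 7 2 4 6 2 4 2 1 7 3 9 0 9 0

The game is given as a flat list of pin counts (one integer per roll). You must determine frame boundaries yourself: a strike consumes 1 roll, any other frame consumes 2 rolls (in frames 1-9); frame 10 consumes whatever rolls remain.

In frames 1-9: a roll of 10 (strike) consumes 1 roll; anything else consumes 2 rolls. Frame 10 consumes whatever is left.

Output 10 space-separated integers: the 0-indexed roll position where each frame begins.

Answer: 0 2 4 6 8 10 12 14 16 18

Derivation:
Frame 1 starts at roll index 0: rolls=5,1 (sum=6), consumes 2 rolls
Frame 2 starts at roll index 2: rolls=4,5 (sum=9), consumes 2 rolls
Frame 3 starts at roll index 4: rolls=4,6 (sum=10), consumes 2 rolls
Frame 4 starts at roll index 6: rolls=7,2 (sum=9), consumes 2 rolls
Frame 5 starts at roll index 8: rolls=4,6 (sum=10), consumes 2 rolls
Frame 6 starts at roll index 10: rolls=2,4 (sum=6), consumes 2 rolls
Frame 7 starts at roll index 12: rolls=2,1 (sum=3), consumes 2 rolls
Frame 8 starts at roll index 14: rolls=7,3 (sum=10), consumes 2 rolls
Frame 9 starts at roll index 16: rolls=9,0 (sum=9), consumes 2 rolls
Frame 10 starts at roll index 18: 2 remaining rolls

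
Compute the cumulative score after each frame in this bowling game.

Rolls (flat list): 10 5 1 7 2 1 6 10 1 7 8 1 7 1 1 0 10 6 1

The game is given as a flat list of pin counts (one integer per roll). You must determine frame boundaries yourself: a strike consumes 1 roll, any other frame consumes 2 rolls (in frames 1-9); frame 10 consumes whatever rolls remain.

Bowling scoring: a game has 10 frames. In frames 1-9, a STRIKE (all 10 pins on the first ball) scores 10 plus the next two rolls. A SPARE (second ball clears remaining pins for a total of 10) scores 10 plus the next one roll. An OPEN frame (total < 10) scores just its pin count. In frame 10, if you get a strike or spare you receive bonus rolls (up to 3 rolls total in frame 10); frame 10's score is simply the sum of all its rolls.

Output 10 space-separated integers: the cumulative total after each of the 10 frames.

Frame 1: STRIKE. 10 + next two rolls (5+1) = 16. Cumulative: 16
Frame 2: OPEN (5+1=6). Cumulative: 22
Frame 3: OPEN (7+2=9). Cumulative: 31
Frame 4: OPEN (1+6=7). Cumulative: 38
Frame 5: STRIKE. 10 + next two rolls (1+7) = 18. Cumulative: 56
Frame 6: OPEN (1+7=8). Cumulative: 64
Frame 7: OPEN (8+1=9). Cumulative: 73
Frame 8: OPEN (7+1=8). Cumulative: 81
Frame 9: OPEN (1+0=1). Cumulative: 82
Frame 10: STRIKE. Sum of all frame-10 rolls (10+6+1) = 17. Cumulative: 99

Answer: 16 22 31 38 56 64 73 81 82 99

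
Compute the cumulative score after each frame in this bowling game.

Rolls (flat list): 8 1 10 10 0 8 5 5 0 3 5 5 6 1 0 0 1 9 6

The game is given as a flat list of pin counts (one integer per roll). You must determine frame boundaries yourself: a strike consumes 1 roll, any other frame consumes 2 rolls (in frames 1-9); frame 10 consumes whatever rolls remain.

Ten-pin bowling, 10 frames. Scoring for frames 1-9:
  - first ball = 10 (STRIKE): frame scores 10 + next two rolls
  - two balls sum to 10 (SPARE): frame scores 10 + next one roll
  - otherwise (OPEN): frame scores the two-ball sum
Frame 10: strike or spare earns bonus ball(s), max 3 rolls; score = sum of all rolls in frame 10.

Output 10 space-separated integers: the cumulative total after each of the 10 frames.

Answer: 9 29 47 55 65 68 84 91 91 107

Derivation:
Frame 1: OPEN (8+1=9). Cumulative: 9
Frame 2: STRIKE. 10 + next two rolls (10+0) = 20. Cumulative: 29
Frame 3: STRIKE. 10 + next two rolls (0+8) = 18. Cumulative: 47
Frame 4: OPEN (0+8=8). Cumulative: 55
Frame 5: SPARE (5+5=10). 10 + next roll (0) = 10. Cumulative: 65
Frame 6: OPEN (0+3=3). Cumulative: 68
Frame 7: SPARE (5+5=10). 10 + next roll (6) = 16. Cumulative: 84
Frame 8: OPEN (6+1=7). Cumulative: 91
Frame 9: OPEN (0+0=0). Cumulative: 91
Frame 10: SPARE. Sum of all frame-10 rolls (1+9+6) = 16. Cumulative: 107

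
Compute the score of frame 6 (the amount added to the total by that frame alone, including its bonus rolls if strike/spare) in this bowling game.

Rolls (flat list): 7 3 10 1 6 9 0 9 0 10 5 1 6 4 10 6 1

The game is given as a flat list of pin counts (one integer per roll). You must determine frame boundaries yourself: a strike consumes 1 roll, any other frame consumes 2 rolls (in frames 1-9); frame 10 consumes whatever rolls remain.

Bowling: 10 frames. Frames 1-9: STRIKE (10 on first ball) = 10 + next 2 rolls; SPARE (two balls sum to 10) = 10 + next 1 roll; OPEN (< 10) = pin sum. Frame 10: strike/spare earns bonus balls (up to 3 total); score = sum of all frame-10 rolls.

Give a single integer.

Answer: 16

Derivation:
Frame 1: SPARE (7+3=10). 10 + next roll (10) = 20. Cumulative: 20
Frame 2: STRIKE. 10 + next two rolls (1+6) = 17. Cumulative: 37
Frame 3: OPEN (1+6=7). Cumulative: 44
Frame 4: OPEN (9+0=9). Cumulative: 53
Frame 5: OPEN (9+0=9). Cumulative: 62
Frame 6: STRIKE. 10 + next two rolls (5+1) = 16. Cumulative: 78
Frame 7: OPEN (5+1=6). Cumulative: 84
Frame 8: SPARE (6+4=10). 10 + next roll (10) = 20. Cumulative: 104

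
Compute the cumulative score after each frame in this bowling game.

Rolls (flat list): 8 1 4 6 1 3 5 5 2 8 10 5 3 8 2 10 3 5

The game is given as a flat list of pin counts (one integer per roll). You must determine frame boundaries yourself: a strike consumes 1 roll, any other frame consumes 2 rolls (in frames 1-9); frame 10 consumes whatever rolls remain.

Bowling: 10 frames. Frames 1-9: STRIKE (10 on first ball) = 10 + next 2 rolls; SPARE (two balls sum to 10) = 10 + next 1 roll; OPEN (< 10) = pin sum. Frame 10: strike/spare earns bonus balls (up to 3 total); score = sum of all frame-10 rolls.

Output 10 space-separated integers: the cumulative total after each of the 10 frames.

Frame 1: OPEN (8+1=9). Cumulative: 9
Frame 2: SPARE (4+6=10). 10 + next roll (1) = 11. Cumulative: 20
Frame 3: OPEN (1+3=4). Cumulative: 24
Frame 4: SPARE (5+5=10). 10 + next roll (2) = 12. Cumulative: 36
Frame 5: SPARE (2+8=10). 10 + next roll (10) = 20. Cumulative: 56
Frame 6: STRIKE. 10 + next two rolls (5+3) = 18. Cumulative: 74
Frame 7: OPEN (5+3=8). Cumulative: 82
Frame 8: SPARE (8+2=10). 10 + next roll (10) = 20. Cumulative: 102
Frame 9: STRIKE. 10 + next two rolls (3+5) = 18. Cumulative: 120
Frame 10: OPEN. Sum of all frame-10 rolls (3+5) = 8. Cumulative: 128

Answer: 9 20 24 36 56 74 82 102 120 128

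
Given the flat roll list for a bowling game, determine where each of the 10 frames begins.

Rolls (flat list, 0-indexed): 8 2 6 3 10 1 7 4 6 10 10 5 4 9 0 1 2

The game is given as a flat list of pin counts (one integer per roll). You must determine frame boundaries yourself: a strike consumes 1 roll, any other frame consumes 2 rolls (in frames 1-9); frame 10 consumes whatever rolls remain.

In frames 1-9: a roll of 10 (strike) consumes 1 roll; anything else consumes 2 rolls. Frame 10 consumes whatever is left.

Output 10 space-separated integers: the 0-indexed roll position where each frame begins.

Frame 1 starts at roll index 0: rolls=8,2 (sum=10), consumes 2 rolls
Frame 2 starts at roll index 2: rolls=6,3 (sum=9), consumes 2 rolls
Frame 3 starts at roll index 4: roll=10 (strike), consumes 1 roll
Frame 4 starts at roll index 5: rolls=1,7 (sum=8), consumes 2 rolls
Frame 5 starts at roll index 7: rolls=4,6 (sum=10), consumes 2 rolls
Frame 6 starts at roll index 9: roll=10 (strike), consumes 1 roll
Frame 7 starts at roll index 10: roll=10 (strike), consumes 1 roll
Frame 8 starts at roll index 11: rolls=5,4 (sum=9), consumes 2 rolls
Frame 9 starts at roll index 13: rolls=9,0 (sum=9), consumes 2 rolls
Frame 10 starts at roll index 15: 2 remaining rolls

Answer: 0 2 4 5 7 9 10 11 13 15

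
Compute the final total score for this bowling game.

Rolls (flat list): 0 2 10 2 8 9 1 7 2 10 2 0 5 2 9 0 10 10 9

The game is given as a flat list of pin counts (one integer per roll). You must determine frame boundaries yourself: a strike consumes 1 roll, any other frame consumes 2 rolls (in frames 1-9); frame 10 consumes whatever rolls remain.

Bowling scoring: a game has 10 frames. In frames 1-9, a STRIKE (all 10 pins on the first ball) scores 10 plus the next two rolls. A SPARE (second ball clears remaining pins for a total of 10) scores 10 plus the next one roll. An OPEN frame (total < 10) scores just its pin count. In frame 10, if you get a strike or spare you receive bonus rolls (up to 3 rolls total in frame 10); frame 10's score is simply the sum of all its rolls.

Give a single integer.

Answer: 126

Derivation:
Frame 1: OPEN (0+2=2). Cumulative: 2
Frame 2: STRIKE. 10 + next two rolls (2+8) = 20. Cumulative: 22
Frame 3: SPARE (2+8=10). 10 + next roll (9) = 19. Cumulative: 41
Frame 4: SPARE (9+1=10). 10 + next roll (7) = 17. Cumulative: 58
Frame 5: OPEN (7+2=9). Cumulative: 67
Frame 6: STRIKE. 10 + next two rolls (2+0) = 12. Cumulative: 79
Frame 7: OPEN (2+0=2). Cumulative: 81
Frame 8: OPEN (5+2=7). Cumulative: 88
Frame 9: OPEN (9+0=9). Cumulative: 97
Frame 10: STRIKE. Sum of all frame-10 rolls (10+10+9) = 29. Cumulative: 126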